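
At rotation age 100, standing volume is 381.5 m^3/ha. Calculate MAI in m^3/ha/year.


Formula: MAI = Total Volume / Stand Age
MAI = 381.5 m^3/ha / 100 years
MAI = 3.82 m^3/ha/year

3.82


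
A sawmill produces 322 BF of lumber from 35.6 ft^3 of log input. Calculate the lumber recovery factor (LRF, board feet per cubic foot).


Formula: LRF = Lumber Output (BF) / Log Input (ft^3)
LRF = 322 BF / 35.6 ft^3
LRF = 9.04 BF/ft^3

9.04


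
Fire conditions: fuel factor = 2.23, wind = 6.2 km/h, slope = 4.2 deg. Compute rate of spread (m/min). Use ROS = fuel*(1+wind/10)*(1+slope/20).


Formula: ROS = fuel * (1 + wind/10) * (1 + slope/20)
Wind factor = 1 + 6.2/10 = 1.62
Slope factor = 1 + 4.2/20 = 1.21
ROS = 2.23 * 1.62 * 1.21 = 4.37 m/min

4.37


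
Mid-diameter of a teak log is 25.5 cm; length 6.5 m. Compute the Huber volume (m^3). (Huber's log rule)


Huber: V = Am * L,  Am = pi*(Dm/200)^2
Am = pi*(25.5/200)^2 = 0.051071 m^2
V = 0.051071*6.5 = 0.332 m^3

0.332


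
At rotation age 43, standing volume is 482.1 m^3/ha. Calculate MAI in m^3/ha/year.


Formula: MAI = Total Volume / Stand Age
MAI = 482.1 m^3/ha / 43 years
MAI = 11.21 m^3/ha/year

11.21


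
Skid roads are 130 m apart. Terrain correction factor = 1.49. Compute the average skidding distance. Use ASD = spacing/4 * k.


Formula: ASD = (spacing / 4) * correction
Uncorrected distance = spacing / 4 = 130 / 4 = 32.5 m
ASD = 32.5 * 1.49 = 48 m

48


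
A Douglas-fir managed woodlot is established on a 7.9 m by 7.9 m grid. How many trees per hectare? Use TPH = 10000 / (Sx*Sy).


Formula: TPH = 10000 m^2/ha / (spacing_x * spacing_y)
Area per tree = 7.9 m * 7.9 m = 62.41 m^2
TPH = 10000 / 62.41 = 160 trees/ha

160


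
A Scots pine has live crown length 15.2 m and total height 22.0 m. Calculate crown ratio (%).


Formula: Crown Ratio = (Crown Length / Total Height) * 100
CR = (15.2 m / 22.0 m) * 100
CR = 0.6909 * 100 = 69.1%

69.1


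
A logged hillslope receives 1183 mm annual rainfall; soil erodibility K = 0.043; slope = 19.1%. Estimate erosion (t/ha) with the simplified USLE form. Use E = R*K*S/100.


Formula: E = R * K * S / 100  (simplified USLE)
R * K = 1183 * 0.043 = 50.869
E = 50.869 * 19.1 / 100 = 9.72 t/ha

9.72


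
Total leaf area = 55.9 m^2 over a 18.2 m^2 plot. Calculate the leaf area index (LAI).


Formula: LAI = total leaf area / ground area  (dimensionless)
LAI = 55.9 m^2 / 18.2 m^2
LAI = 3.07

3.07


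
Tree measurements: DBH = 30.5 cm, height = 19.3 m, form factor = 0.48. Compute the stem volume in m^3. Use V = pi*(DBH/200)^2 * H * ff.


Formula: V = pi * (DBH/200)^2 * H * ff
Radius = DBH/200 = 30.5/200 = 0.1525 m
Radius^2 = 0.1525^2 = 0.02325625 m^2
V = pi * 0.02325625 * 19.3 * 0.48
V = 0.677 m^3

0.677


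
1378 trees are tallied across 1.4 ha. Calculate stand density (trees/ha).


Formula: Stand Density = N_trees / Area_ha
Density = 1378 trees / 1.4 ha
Density = 984 trees/ha

984


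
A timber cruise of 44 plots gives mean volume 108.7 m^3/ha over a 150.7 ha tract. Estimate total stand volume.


Formula: Total Volume = Mean Volume per ha * Total Area
Total Volume = 108.7 m^3/ha * 150.7 ha
Total Volume = 16381 m^3

16381


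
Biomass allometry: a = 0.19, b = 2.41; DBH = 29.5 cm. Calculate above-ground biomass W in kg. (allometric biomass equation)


Formula: W = a * DBH^b  (allometric power law)
DBH^b = 29.5^2.41 = 3485.5479
W = 0.19 * 3485.5479 = 662.3 kg

662.3


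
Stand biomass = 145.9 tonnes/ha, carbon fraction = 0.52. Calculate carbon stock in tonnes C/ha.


Formula: Carbon Stock = Biomass * Carbon Fraction
C = 145.9 t/ha * 0.52
C = 75.9 t C/ha

75.9


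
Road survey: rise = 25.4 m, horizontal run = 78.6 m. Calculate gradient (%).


Formula: Gradient = rise / run * 100
Gradient = 25.4 / 78.6 * 100 = 32.3%

32.3


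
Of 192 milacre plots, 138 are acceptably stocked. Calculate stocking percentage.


Formula: Stocking % = stocked plots / total plots * 100
Stocking = 138 / 192 * 100
Stocking = 0.7188 * 100 = 71.9%

71.9


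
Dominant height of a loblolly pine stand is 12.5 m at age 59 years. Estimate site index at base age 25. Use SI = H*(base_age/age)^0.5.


Formula: SI = H_dom * (base_age / age)^0.5
Age ratio = 25 / 59 = 0.42373
sqrt(age_ratio) = 0.65094
SI = 12.5 * 0.65094 = 8.1 m

8.1


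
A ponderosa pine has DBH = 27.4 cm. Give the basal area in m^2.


Formula: BA = pi * (DBH/2)^2 / 10000  (cm^2 to m^2)
Radius = DBH/2 = 27.4/2 = 13.7 cm
BA = pi * 13.7^2 / 10000
   = 589.6455 cm^2 / 10000
   = 0.059 m^2

0.059


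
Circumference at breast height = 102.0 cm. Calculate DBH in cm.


Formula: DBH = C / pi
DBH = 102.0 / pi
pi = 3.14159...
DBH = 32.5 cm

32.5


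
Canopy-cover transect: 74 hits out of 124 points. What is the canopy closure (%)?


Formula: Canopy closure = covered points / total points * 100
Closure = 74 / 124 * 100
Closure = 0.5968 * 100 = 59.7%

59.7


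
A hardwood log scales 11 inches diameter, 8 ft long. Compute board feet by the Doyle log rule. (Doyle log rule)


Doyle: BF = (D - 4)^2 * L / 16
Adjusted diameter = 11 - 4 = 7 in
(D-4)^2 = 7^2 = 49
BF = 49 * 8 / 16 = 25 BF

25


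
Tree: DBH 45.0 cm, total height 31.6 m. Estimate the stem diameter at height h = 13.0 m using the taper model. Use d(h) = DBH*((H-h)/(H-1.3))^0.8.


Taper: d(h) = DBH * ((H - h) / (H - 1.3))^0.8
Numerator = H - h = 31.6 - 13.0 = 18.6 m
Denominator = H - 1.3 = 31.6 - 1.3 = 30.3 m
Ratio = 18.6 / 30.3 = 0.61386
d = 45.0 * 0.61386^0.8 = 30.5 cm

30.5


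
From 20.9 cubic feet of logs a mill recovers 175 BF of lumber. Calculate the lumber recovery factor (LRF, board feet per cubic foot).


Formula: LRF = Lumber Output (BF) / Log Input (ft^3)
LRF = 175 BF / 20.9 ft^3
LRF = 8.37 BF/ft^3

8.37


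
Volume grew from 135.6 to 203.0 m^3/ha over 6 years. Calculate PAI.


Formula: PAI = (V_T2 - V_T1) / (T2 - T1)
Volume increment = 203.0 - 135.6 = 67.4 m^3/ha
PAI = 67.4 / 6 = 11.23 m^3/ha/year

11.23


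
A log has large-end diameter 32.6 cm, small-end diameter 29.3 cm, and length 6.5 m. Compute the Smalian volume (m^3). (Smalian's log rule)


Smalian: V = (A1 + A2)/2 * L,  A = pi*(D/200)^2
A1 = pi*(32.6/200)^2 = 0.083469 m^2
A2 = pi*(29.3/200)^2 = 0.067426 m^2
V = (0.083469+0.067426)/2*6.5 = 0.4904 m^3

0.4904


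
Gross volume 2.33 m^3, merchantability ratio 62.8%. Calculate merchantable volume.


Formula: MV = V_total * (merchantable_pct / 100)
Merchantable fraction = 62.8% / 100 = 0.628
MV = 2.33 m^3 * 0.628 = 1.463 m^3

1.463


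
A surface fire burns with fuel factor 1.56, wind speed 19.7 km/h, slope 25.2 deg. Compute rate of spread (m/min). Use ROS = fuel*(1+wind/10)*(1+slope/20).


Formula: ROS = fuel * (1 + wind/10) * (1 + slope/20)
Wind factor = 1 + 19.7/10 = 2.97
Slope factor = 1 + 25.2/20 = 2.26
ROS = 1.56 * 2.97 * 2.26 = 10.47 m/min

10.47


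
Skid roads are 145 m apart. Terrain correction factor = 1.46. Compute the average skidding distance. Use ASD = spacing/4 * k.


Formula: ASD = (spacing / 4) * correction
Uncorrected distance = spacing / 4 = 145 / 4 = 36.25 m
ASD = 36.25 * 1.46 = 53 m

53


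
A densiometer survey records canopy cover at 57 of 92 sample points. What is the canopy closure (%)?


Formula: Canopy closure = covered points / total points * 100
Closure = 57 / 92 * 100
Closure = 0.6196 * 100 = 62.0%

62.0


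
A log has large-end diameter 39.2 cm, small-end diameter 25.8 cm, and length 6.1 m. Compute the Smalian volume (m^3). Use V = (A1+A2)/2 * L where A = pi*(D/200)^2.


Smalian: V = (A1 + A2)/2 * L,  A = pi*(D/200)^2
A1 = pi*(39.2/200)^2 = 0.120687 m^2
A2 = pi*(25.8/200)^2 = 0.052279 m^2
V = (0.120687+0.052279)/2*6.1 = 0.5275 m^3

0.5275


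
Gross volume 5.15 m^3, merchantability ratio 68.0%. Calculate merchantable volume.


Formula: MV = V_total * (merchantable_pct / 100)
Merchantable fraction = 68.0% / 100 = 0.68
MV = 5.15 m^3 * 0.68 = 3.502 m^3

3.502


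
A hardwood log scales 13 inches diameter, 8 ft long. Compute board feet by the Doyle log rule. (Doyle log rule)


Doyle: BF = (D - 4)^2 * L / 16
Adjusted diameter = 13 - 4 = 9 in
(D-4)^2 = 9^2 = 81
BF = 81 * 8 / 16 = 41 BF

41


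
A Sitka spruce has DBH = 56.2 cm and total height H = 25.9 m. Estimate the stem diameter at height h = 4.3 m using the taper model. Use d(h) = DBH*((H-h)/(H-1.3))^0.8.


Taper: d(h) = DBH * ((H - h) / (H - 1.3))^0.8
Numerator = H - h = 25.9 - 4.3 = 21.6 m
Denominator = H - 1.3 = 25.9 - 1.3 = 24.6 m
Ratio = 21.6 / 24.6 = 0.87805
d = 56.2 * 0.87805^0.8 = 50.6 cm

50.6


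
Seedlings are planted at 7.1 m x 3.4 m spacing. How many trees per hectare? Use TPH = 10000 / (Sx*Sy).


Formula: TPH = 10000 m^2/ha / (spacing_x * spacing_y)
Area per tree = 7.1 m * 3.4 m = 24.14 m^2
TPH = 10000 / 24.14 = 414 trees/ha

414


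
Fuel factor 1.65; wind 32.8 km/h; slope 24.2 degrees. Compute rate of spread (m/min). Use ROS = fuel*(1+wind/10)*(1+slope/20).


Formula: ROS = fuel * (1 + wind/10) * (1 + slope/20)
Wind factor = 1 + 32.8/10 = 4.28
Slope factor = 1 + 24.2/20 = 2.21
ROS = 1.65 * 4.28 * 2.21 = 15.61 m/min

15.61


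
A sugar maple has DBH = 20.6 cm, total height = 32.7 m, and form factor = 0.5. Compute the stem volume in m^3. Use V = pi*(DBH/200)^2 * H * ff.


Formula: V = pi * (DBH/200)^2 * H * ff
Radius = DBH/200 = 20.6/200 = 0.103 m
Radius^2 = 0.103^2 = 0.010609 m^2
V = pi * 0.010609 * 32.7 * 0.5
V = 0.545 m^3

0.545


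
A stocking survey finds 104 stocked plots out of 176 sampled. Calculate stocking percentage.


Formula: Stocking % = stocked plots / total plots * 100
Stocking = 104 / 176 * 100
Stocking = 0.5909 * 100 = 59.1%

59.1


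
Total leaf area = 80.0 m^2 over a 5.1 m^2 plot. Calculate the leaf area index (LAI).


Formula: LAI = total leaf area / ground area  (dimensionless)
LAI = 80.0 m^2 / 5.1 m^2
LAI = 15.69

15.69


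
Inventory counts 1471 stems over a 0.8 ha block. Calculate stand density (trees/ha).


Formula: Stand Density = N_trees / Area_ha
Density = 1471 trees / 0.8 ha
Density = 1839 trees/ha

1839


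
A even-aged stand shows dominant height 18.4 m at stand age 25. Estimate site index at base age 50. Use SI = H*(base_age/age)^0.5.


Formula: SI = H_dom * (base_age / age)^0.5
Age ratio = 50 / 25 = 2.0
sqrt(age_ratio) = 1.41421
SI = 18.4 * 1.41421 = 26.0 m

26.0


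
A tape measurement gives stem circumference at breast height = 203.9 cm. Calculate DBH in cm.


Formula: DBH = C / pi
DBH = 203.9 / pi
pi = 3.14159...
DBH = 64.9 cm

64.9


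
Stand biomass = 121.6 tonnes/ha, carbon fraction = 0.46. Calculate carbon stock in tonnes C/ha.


Formula: Carbon Stock = Biomass * Carbon Fraction
C = 121.6 t/ha * 0.46
C = 55.9 t C/ha

55.9


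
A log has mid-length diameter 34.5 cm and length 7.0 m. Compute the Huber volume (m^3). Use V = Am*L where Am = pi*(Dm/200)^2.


Huber: V = Am * L,  Am = pi*(Dm/200)^2
Am = pi*(34.5/200)^2 = 0.093482 m^2
V = 0.093482*7.0 = 0.6544 m^3

0.6544


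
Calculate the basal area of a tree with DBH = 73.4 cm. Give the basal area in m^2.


Formula: BA = pi * (DBH/2)^2 / 10000  (cm^2 to m^2)
Radius = DBH/2 = 73.4/2 = 36.7 cm
BA = pi * 36.7^2 / 10000
   = 4231.3797 cm^2 / 10000
   = 0.4231 m^2

0.4231


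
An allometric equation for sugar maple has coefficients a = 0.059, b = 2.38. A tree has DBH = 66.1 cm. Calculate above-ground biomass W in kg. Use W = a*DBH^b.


Formula: W = a * DBH^b  (allometric power law)
DBH^b = 66.1^2.38 = 21482.2355
W = 0.059 * 21482.2355 = 1267.5 kg

1267.5


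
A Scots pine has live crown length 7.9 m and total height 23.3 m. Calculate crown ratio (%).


Formula: Crown Ratio = (Crown Length / Total Height) * 100
CR = (7.9 m / 23.3 m) * 100
CR = 0.3391 * 100 = 33.9%

33.9


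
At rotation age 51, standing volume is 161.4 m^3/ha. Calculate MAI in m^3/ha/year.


Formula: MAI = Total Volume / Stand Age
MAI = 161.4 m^3/ha / 51 years
MAI = 3.16 m^3/ha/year

3.16


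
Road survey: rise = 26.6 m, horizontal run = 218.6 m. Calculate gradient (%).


Formula: Gradient = rise / run * 100
Gradient = 26.6 / 218.6 * 100 = 12.2%

12.2


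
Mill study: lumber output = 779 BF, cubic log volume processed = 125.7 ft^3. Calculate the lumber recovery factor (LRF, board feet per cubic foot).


Formula: LRF = Lumber Output (BF) / Log Input (ft^3)
LRF = 779 BF / 125.7 ft^3
LRF = 6.2 BF/ft^3

6.2


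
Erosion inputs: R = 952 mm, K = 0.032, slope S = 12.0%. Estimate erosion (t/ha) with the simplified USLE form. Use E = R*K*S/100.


Formula: E = R * K * S / 100  (simplified USLE)
R * K = 952 * 0.032 = 30.464
E = 30.464 * 12.0 / 100 = 3.66 t/ha

3.66


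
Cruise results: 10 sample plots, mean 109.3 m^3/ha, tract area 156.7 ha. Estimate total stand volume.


Formula: Total Volume = Mean Volume per ha * Total Area
Total Volume = 109.3 m^3/ha * 156.7 ha
Total Volume = 17127 m^3

17127


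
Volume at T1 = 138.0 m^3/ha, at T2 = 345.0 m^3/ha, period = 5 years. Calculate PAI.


Formula: PAI = (V_T2 - V_T1) / (T2 - T1)
Volume increment = 345.0 - 138.0 = 207.0 m^3/ha
PAI = 207.0 / 5 = 41.4 m^3/ha/year

41.4


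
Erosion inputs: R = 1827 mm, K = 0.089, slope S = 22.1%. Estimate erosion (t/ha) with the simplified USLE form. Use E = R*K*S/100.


Formula: E = R * K * S / 100  (simplified USLE)
R * K = 1827 * 0.089 = 162.603
E = 162.603 * 22.1 / 100 = 35.94 t/ha

35.94


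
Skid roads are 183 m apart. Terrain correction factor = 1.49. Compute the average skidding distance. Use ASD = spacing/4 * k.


Formula: ASD = (spacing / 4) * correction
Uncorrected distance = spacing / 4 = 183 / 4 = 45.75 m
ASD = 45.75 * 1.49 = 68 m

68


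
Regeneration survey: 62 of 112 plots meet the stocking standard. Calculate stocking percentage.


Formula: Stocking % = stocked plots / total plots * 100
Stocking = 62 / 112 * 100
Stocking = 0.5536 * 100 = 55.4%

55.4


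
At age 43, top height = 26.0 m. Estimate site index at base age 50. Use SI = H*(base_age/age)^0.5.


Formula: SI = H_dom * (base_age / age)^0.5
Age ratio = 50 / 43 = 1.16279
sqrt(age_ratio) = 1.07833
SI = 26.0 * 1.07833 = 28.0 m

28.0


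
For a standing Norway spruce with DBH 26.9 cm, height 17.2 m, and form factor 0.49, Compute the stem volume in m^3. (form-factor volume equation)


Formula: V = pi * (DBH/200)^2 * H * ff
Radius = DBH/200 = 26.9/200 = 0.1345 m
Radius^2 = 0.1345^2 = 0.01809025 m^2
V = pi * 0.01809025 * 17.2 * 0.49
V = 0.479 m^3

0.479


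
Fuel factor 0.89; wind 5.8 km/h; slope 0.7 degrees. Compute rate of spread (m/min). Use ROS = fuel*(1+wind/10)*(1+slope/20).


Formula: ROS = fuel * (1 + wind/10) * (1 + slope/20)
Wind factor = 1 + 5.8/10 = 1.58
Slope factor = 1 + 0.7/20 = 1.035
ROS = 0.89 * 1.58 * 1.035 = 1.46 m/min

1.46


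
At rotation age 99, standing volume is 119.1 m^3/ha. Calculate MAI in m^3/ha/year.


Formula: MAI = Total Volume / Stand Age
MAI = 119.1 m^3/ha / 99 years
MAI = 1.2 m^3/ha/year

1.2


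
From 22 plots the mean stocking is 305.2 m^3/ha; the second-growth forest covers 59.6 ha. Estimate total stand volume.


Formula: Total Volume = Mean Volume per ha * Total Area
Total Volume = 305.2 m^3/ha * 59.6 ha
Total Volume = 18190 m^3

18190


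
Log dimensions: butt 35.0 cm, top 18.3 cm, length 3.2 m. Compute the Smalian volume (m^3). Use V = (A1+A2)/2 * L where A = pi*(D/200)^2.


Smalian: V = (A1 + A2)/2 * L,  A = pi*(D/200)^2
A1 = pi*(35.0/200)^2 = 0.096211 m^2
A2 = pi*(18.3/200)^2 = 0.026302 m^2
V = (0.096211+0.026302)/2*3.2 = 0.196 m^3

0.196


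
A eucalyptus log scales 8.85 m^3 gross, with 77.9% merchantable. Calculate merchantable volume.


Formula: MV = V_total * (merchantable_pct / 100)
Merchantable fraction = 77.9% / 100 = 0.779
MV = 8.85 m^3 * 0.779 = 6.894 m^3

6.894


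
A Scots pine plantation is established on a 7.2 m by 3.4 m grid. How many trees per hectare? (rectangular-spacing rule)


Formula: TPH = 10000 m^2/ha / (spacing_x * spacing_y)
Area per tree = 7.2 m * 3.4 m = 24.48 m^2
TPH = 10000 / 24.48 = 408 trees/ha

408


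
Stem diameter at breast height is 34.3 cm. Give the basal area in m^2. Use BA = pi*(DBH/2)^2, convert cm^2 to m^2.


Formula: BA = pi * (DBH/2)^2 / 10000  (cm^2 to m^2)
Radius = DBH/2 = 34.3/2 = 17.15 cm
BA = pi * 17.15^2 / 10000
   = 924.0131 cm^2 / 10000
   = 0.0924 m^2

0.0924


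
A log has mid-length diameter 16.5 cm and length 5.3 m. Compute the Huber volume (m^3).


Huber: V = Am * L,  Am = pi*(Dm/200)^2
Am = pi*(16.5/200)^2 = 0.021382 m^2
V = 0.021382*5.3 = 0.1133 m^3

0.1133


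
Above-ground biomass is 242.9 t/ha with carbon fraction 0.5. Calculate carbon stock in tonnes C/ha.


Formula: Carbon Stock = Biomass * Carbon Fraction
C = 242.9 t/ha * 0.5
C = 121.5 t C/ha

121.5


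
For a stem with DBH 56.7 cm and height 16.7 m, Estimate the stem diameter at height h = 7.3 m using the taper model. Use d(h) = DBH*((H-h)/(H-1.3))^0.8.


Taper: d(h) = DBH * ((H - h) / (H - 1.3))^0.8
Numerator = H - h = 16.7 - 7.3 = 9.4 m
Denominator = H - 1.3 = 16.7 - 1.3 = 15.4 m
Ratio = 9.4 / 15.4 = 0.61039
d = 56.7 * 0.61039^0.8 = 38.2 cm

38.2


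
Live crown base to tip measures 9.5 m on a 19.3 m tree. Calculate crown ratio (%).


Formula: Crown Ratio = (Crown Length / Total Height) * 100
CR = (9.5 m / 19.3 m) * 100
CR = 0.4922 * 100 = 49.2%

49.2


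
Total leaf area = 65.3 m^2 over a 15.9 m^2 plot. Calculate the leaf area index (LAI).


Formula: LAI = total leaf area / ground area  (dimensionless)
LAI = 65.3 m^2 / 15.9 m^2
LAI = 4.11

4.11


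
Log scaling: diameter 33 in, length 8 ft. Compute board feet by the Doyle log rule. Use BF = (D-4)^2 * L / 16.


Doyle: BF = (D - 4)^2 * L / 16
Adjusted diameter = 33 - 4 = 29 in
(D-4)^2 = 29^2 = 841
BF = 841 * 8 / 16 = 421 BF

421


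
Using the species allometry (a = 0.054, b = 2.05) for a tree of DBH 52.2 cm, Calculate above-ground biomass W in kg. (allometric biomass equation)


Formula: W = a * DBH^b  (allometric power law)
DBH^b = 52.2^2.05 = 3320.6609
W = 0.054 * 3320.6609 = 179.3 kg

179.3


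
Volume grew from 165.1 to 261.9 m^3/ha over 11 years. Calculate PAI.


Formula: PAI = (V_T2 - V_T1) / (T2 - T1)
Volume increment = 261.9 - 165.1 = 96.8 m^3/ha
PAI = 96.8 / 11 = 8.8 m^3/ha/year

8.8


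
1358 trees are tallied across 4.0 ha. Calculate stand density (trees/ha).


Formula: Stand Density = N_trees / Area_ha
Density = 1358 trees / 4.0 ha
Density = 340 trees/ha

340


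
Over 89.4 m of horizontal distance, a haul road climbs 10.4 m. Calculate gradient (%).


Formula: Gradient = rise / run * 100
Gradient = 10.4 / 89.4 * 100 = 11.6%

11.6


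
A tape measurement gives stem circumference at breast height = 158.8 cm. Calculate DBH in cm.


Formula: DBH = C / pi
DBH = 158.8 / pi
pi = 3.14159...
DBH = 50.5 cm

50.5


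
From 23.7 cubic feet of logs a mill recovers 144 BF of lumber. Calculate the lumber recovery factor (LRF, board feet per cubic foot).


Formula: LRF = Lumber Output (BF) / Log Input (ft^3)
LRF = 144 BF / 23.7 ft^3
LRF = 6.08 BF/ft^3

6.08


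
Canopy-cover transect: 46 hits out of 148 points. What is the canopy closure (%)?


Formula: Canopy closure = covered points / total points * 100
Closure = 46 / 148 * 100
Closure = 0.3108 * 100 = 31.1%

31.1


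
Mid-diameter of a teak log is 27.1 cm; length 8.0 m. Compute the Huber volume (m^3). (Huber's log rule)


Huber: V = Am * L,  Am = pi*(Dm/200)^2
Am = pi*(27.1/200)^2 = 0.05768 m^2
V = 0.05768*8.0 = 0.4614 m^3

0.4614


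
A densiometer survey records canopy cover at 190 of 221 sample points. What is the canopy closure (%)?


Formula: Canopy closure = covered points / total points * 100
Closure = 190 / 221 * 100
Closure = 0.8597 * 100 = 86.0%

86.0


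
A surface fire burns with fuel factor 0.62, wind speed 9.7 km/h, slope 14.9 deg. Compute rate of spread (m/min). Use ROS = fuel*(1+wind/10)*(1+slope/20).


Formula: ROS = fuel * (1 + wind/10) * (1 + slope/20)
Wind factor = 1 + 9.7/10 = 1.97
Slope factor = 1 + 14.9/20 = 1.745
ROS = 0.62 * 1.97 * 1.745 = 2.13 m/min

2.13


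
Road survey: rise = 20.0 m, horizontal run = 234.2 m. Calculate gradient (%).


Formula: Gradient = rise / run * 100
Gradient = 20.0 / 234.2 * 100 = 8.5%

8.5


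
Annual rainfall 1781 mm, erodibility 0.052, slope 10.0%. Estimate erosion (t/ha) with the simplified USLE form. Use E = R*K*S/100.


Formula: E = R * K * S / 100  (simplified USLE)
R * K = 1781 * 0.052 = 92.612
E = 92.612 * 10.0 / 100 = 9.26 t/ha

9.26


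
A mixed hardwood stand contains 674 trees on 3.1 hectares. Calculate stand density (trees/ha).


Formula: Stand Density = N_trees / Area_ha
Density = 674 trees / 3.1 ha
Density = 217 trees/ha

217


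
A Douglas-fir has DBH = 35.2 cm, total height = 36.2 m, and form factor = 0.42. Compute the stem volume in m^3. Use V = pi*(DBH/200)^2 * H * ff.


Formula: V = pi * (DBH/200)^2 * H * ff
Radius = DBH/200 = 35.2/200 = 0.176 m
Radius^2 = 0.176^2 = 0.030976 m^2
V = pi * 0.030976 * 36.2 * 0.42
V = 1.48 m^3

1.48


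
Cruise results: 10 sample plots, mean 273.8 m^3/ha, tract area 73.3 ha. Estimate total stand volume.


Formula: Total Volume = Mean Volume per ha * Total Area
Total Volume = 273.8 m^3/ha * 73.3 ha
Total Volume = 20070 m^3

20070


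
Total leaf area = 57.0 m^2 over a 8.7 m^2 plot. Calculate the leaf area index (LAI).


Formula: LAI = total leaf area / ground area  (dimensionless)
LAI = 57.0 m^2 / 8.7 m^2
LAI = 6.55

6.55


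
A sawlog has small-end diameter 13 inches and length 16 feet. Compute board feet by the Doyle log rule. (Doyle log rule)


Doyle: BF = (D - 4)^2 * L / 16
Adjusted diameter = 13 - 4 = 9 in
(D-4)^2 = 9^2 = 81
BF = 81 * 16 / 16 = 81 BF

81


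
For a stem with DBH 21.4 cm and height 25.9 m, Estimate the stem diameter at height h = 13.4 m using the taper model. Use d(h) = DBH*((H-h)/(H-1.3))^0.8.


Taper: d(h) = DBH * ((H - h) / (H - 1.3))^0.8
Numerator = H - h = 25.9 - 13.4 = 12.5 m
Denominator = H - 1.3 = 25.9 - 1.3 = 24.6 m
Ratio = 12.5 / 24.6 = 0.50813
d = 21.4 * 0.50813^0.8 = 12.5 cm

12.5


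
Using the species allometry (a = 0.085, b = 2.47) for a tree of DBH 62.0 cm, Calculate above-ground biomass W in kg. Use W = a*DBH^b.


Formula: W = a * DBH^b  (allometric power law)
DBH^b = 62.0^2.47 = 26742.8367
W = 0.085 * 26742.8367 = 2273.1 kg

2273.1


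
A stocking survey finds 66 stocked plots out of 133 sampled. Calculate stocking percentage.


Formula: Stocking % = stocked plots / total plots * 100
Stocking = 66 / 133 * 100
Stocking = 0.4962 * 100 = 49.6%

49.6


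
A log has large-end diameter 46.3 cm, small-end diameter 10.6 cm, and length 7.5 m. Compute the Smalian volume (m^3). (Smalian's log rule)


Smalian: V = (A1 + A2)/2 * L,  A = pi*(D/200)^2
A1 = pi*(46.3/200)^2 = 0.168365 m^2
A2 = pi*(10.6/200)^2 = 0.008825 m^2
V = (0.168365+0.008825)/2*7.5 = 0.6645 m^3

0.6645


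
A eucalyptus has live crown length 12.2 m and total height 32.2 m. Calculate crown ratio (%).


Formula: Crown Ratio = (Crown Length / Total Height) * 100
CR = (12.2 m / 32.2 m) * 100
CR = 0.3789 * 100 = 37.9%

37.9


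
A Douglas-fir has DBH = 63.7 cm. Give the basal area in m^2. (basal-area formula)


Formula: BA = pi * (DBH/2)^2 / 10000  (cm^2 to m^2)
Radius = DBH/2 = 63.7/2 = 31.85 cm
BA = pi * 31.85^2 / 10000
   = 3186.9023 cm^2 / 10000
   = 0.3187 m^2

0.3187


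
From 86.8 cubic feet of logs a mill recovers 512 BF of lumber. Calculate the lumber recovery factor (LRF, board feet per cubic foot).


Formula: LRF = Lumber Output (BF) / Log Input (ft^3)
LRF = 512 BF / 86.8 ft^3
LRF = 5.9 BF/ft^3

5.9


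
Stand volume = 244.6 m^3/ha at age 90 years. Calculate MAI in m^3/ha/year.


Formula: MAI = Total Volume / Stand Age
MAI = 244.6 m^3/ha / 90 years
MAI = 2.72 m^3/ha/year

2.72


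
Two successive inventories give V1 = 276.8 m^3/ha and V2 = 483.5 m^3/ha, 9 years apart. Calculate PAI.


Formula: PAI = (V_T2 - V_T1) / (T2 - T1)
Volume increment = 483.5 - 276.8 = 206.7 m^3/ha
PAI = 206.7 / 9 = 22.97 m^3/ha/year

22.97


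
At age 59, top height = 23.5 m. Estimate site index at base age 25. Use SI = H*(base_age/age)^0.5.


Formula: SI = H_dom * (base_age / age)^0.5
Age ratio = 25 / 59 = 0.42373
sqrt(age_ratio) = 0.65094
SI = 23.5 * 0.65094 = 15.3 m

15.3


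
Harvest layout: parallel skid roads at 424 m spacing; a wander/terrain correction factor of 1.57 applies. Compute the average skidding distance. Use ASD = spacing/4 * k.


Formula: ASD = (spacing / 4) * correction
Uncorrected distance = spacing / 4 = 424 / 4 = 106 m
ASD = 106 * 1.57 = 166 m

166


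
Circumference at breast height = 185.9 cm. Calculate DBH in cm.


Formula: DBH = C / pi
DBH = 185.9 / pi
pi = 3.14159...
DBH = 59.2 cm

59.2


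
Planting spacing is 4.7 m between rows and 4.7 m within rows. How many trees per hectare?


Formula: TPH = 10000 m^2/ha / (spacing_x * spacing_y)
Area per tree = 4.7 m * 4.7 m = 22.09 m^2
TPH = 10000 / 22.09 = 453 trees/ha

453


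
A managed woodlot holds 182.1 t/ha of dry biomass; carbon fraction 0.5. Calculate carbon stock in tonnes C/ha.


Formula: Carbon Stock = Biomass * Carbon Fraction
C = 182.1 t/ha * 0.5
C = 91.1 t C/ha

91.1


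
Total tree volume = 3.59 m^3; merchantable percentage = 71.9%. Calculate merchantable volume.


Formula: MV = V_total * (merchantable_pct / 100)
Merchantable fraction = 71.9% / 100 = 0.719
MV = 3.59 m^3 * 0.719 = 2.581 m^3

2.581


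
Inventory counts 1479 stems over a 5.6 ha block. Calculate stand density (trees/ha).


Formula: Stand Density = N_trees / Area_ha
Density = 1479 trees / 5.6 ha
Density = 264 trees/ha

264


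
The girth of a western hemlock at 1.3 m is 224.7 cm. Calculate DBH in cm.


Formula: DBH = C / pi
DBH = 224.7 / pi
pi = 3.14159...
DBH = 71.5 cm

71.5


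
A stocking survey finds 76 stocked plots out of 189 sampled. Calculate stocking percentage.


Formula: Stocking % = stocked plots / total plots * 100
Stocking = 76 / 189 * 100
Stocking = 0.4021 * 100 = 40.2%

40.2


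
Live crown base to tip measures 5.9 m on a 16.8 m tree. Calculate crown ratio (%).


Formula: Crown Ratio = (Crown Length / Total Height) * 100
CR = (5.9 m / 16.8 m) * 100
CR = 0.3512 * 100 = 35.1%

35.1


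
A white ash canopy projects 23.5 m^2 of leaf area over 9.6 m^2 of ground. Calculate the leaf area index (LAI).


Formula: LAI = total leaf area / ground area  (dimensionless)
LAI = 23.5 m^2 / 9.6 m^2
LAI = 2.45

2.45


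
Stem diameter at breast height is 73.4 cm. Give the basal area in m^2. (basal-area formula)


Formula: BA = pi * (DBH/2)^2 / 10000  (cm^2 to m^2)
Radius = DBH/2 = 73.4/2 = 36.7 cm
BA = pi * 36.7^2 / 10000
   = 4231.3797 cm^2 / 10000
   = 0.4231 m^2

0.4231


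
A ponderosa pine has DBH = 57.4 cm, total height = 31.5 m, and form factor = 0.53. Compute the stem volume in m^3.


Formula: V = pi * (DBH/200)^2 * H * ff
Radius = DBH/200 = 57.4/200 = 0.287 m
Radius^2 = 0.287^2 = 0.082369 m^2
V = pi * 0.082369 * 31.5 * 0.53
V = 4.32 m^3

4.32


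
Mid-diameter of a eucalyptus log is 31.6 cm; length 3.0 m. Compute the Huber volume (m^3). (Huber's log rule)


Huber: V = Am * L,  Am = pi*(Dm/200)^2
Am = pi*(31.6/200)^2 = 0.078427 m^2
V = 0.078427*3.0 = 0.2353 m^3

0.2353


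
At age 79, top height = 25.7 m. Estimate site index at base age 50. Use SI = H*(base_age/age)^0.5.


Formula: SI = H_dom * (base_age / age)^0.5
Age ratio = 50 / 79 = 0.63291
sqrt(age_ratio) = 0.79556
SI = 25.7 * 0.79556 = 20.4 m

20.4


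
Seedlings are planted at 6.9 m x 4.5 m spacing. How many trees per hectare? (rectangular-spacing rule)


Formula: TPH = 10000 m^2/ha / (spacing_x * spacing_y)
Area per tree = 6.9 m * 4.5 m = 31.05 m^2
TPH = 10000 / 31.05 = 322 trees/ha

322


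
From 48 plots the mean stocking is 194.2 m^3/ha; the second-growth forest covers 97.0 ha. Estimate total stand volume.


Formula: Total Volume = Mean Volume per ha * Total Area
Total Volume = 194.2 m^3/ha * 97.0 ha
Total Volume = 18837 m^3

18837


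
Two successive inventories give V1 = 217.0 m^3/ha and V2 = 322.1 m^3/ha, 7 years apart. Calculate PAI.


Formula: PAI = (V_T2 - V_T1) / (T2 - T1)
Volume increment = 322.1 - 217.0 = 105.1 m^3/ha
PAI = 105.1 / 7 = 15.01 m^3/ha/year

15.01


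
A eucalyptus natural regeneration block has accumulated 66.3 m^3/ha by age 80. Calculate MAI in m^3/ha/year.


Formula: MAI = Total Volume / Stand Age
MAI = 66.3 m^3/ha / 80 years
MAI = 0.83 m^3/ha/year

0.83


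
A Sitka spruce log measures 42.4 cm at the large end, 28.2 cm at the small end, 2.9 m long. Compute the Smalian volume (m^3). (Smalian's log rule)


Smalian: V = (A1 + A2)/2 * L,  A = pi*(D/200)^2
A1 = pi*(42.4/200)^2 = 0.141196 m^2
A2 = pi*(28.2/200)^2 = 0.062458 m^2
V = (0.141196+0.062458)/2*2.9 = 0.2953 m^3

0.2953


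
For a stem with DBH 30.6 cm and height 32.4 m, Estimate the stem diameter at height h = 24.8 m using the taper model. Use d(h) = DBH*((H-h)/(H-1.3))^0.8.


Taper: d(h) = DBH * ((H - h) / (H - 1.3))^0.8
Numerator = H - h = 32.4 - 24.8 = 7.6 m
Denominator = H - 1.3 = 32.4 - 1.3 = 31.1 m
Ratio = 7.6 / 31.1 = 0.24437
d = 30.6 * 0.24437^0.8 = 9.9 cm

9.9


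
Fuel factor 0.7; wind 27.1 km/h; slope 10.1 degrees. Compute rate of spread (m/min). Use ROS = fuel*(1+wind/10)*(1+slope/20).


Formula: ROS = fuel * (1 + wind/10) * (1 + slope/20)
Wind factor = 1 + 27.1/10 = 3.71
Slope factor = 1 + 10.1/20 = 1.505
ROS = 0.7 * 3.71 * 1.505 = 3.91 m/min

3.91


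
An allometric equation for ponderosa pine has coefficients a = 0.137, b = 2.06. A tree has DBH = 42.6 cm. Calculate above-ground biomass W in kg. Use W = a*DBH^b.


Formula: W = a * DBH^b  (allometric power law)
DBH^b = 42.6^2.06 = 2272.918
W = 0.137 * 2272.918 = 311.4 kg

311.4


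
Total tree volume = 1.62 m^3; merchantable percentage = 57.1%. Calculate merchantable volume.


Formula: MV = V_total * (merchantable_pct / 100)
Merchantable fraction = 57.1% / 100 = 0.571
MV = 1.62 m^3 * 0.571 = 0.925 m^3

0.925


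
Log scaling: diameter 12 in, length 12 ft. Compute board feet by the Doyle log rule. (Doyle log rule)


Doyle: BF = (D - 4)^2 * L / 16
Adjusted diameter = 12 - 4 = 8 in
(D-4)^2 = 8^2 = 64
BF = 64 * 12 / 16 = 48 BF

48


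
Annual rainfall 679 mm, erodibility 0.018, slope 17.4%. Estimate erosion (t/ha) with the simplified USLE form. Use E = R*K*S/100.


Formula: E = R * K * S / 100  (simplified USLE)
R * K = 679 * 0.018 = 12.222
E = 12.222 * 17.4 / 100 = 2.13 t/ha

2.13


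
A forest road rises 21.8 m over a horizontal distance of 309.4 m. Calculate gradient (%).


Formula: Gradient = rise / run * 100
Gradient = 21.8 / 309.4 * 100 = 7.0%

7.0


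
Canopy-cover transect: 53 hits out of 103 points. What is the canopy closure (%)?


Formula: Canopy closure = covered points / total points * 100
Closure = 53 / 103 * 100
Closure = 0.5146 * 100 = 51.5%

51.5


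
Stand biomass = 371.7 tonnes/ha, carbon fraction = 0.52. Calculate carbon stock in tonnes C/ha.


Formula: Carbon Stock = Biomass * Carbon Fraction
C = 371.7 t/ha * 0.52
C = 193.3 t C/ha

193.3


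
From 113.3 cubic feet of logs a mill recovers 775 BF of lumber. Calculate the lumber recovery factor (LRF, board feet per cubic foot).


Formula: LRF = Lumber Output (BF) / Log Input (ft^3)
LRF = 775 BF / 113.3 ft^3
LRF = 6.84 BF/ft^3

6.84


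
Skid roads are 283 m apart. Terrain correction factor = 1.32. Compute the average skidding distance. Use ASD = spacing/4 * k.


Formula: ASD = (spacing / 4) * correction
Uncorrected distance = spacing / 4 = 283 / 4 = 70.75 m
ASD = 70.75 * 1.32 = 93 m

93


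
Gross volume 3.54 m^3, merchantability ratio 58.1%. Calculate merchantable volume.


Formula: MV = V_total * (merchantable_pct / 100)
Merchantable fraction = 58.1% / 100 = 0.581
MV = 3.54 m^3 * 0.581 = 2.057 m^3

2.057


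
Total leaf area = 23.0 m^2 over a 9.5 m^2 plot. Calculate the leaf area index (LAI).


Formula: LAI = total leaf area / ground area  (dimensionless)
LAI = 23.0 m^2 / 9.5 m^2
LAI = 2.42

2.42


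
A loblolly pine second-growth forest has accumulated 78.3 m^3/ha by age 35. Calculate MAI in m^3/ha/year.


Formula: MAI = Total Volume / Stand Age
MAI = 78.3 m^3/ha / 35 years
MAI = 2.24 m^3/ha/year

2.24


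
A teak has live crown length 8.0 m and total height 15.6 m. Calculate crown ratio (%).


Formula: Crown Ratio = (Crown Length / Total Height) * 100
CR = (8.0 m / 15.6 m) * 100
CR = 0.5128 * 100 = 51.3%

51.3


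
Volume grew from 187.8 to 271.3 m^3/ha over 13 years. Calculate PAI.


Formula: PAI = (V_T2 - V_T1) / (T2 - T1)
Volume increment = 271.3 - 187.8 = 83.5 m^3/ha
PAI = 83.5 / 13 = 6.42 m^3/ha/year

6.42


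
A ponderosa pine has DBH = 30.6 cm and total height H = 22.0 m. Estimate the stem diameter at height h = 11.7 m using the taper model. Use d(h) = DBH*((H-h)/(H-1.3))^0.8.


Taper: d(h) = DBH * ((H - h) / (H - 1.3))^0.8
Numerator = H - h = 22.0 - 11.7 = 10.3 m
Denominator = H - 1.3 = 22.0 - 1.3 = 20.7 m
Ratio = 10.3 / 20.7 = 0.49758
d = 30.6 * 0.49758^0.8 = 17.5 cm

17.5


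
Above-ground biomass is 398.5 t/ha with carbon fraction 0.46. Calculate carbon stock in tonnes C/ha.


Formula: Carbon Stock = Biomass * Carbon Fraction
C = 398.5 t/ha * 0.46
C = 183.3 t C/ha

183.3


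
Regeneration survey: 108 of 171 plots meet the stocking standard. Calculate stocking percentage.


Formula: Stocking % = stocked plots / total plots * 100
Stocking = 108 / 171 * 100
Stocking = 0.6316 * 100 = 63.2%

63.2


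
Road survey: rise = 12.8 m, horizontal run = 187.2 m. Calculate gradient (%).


Formula: Gradient = rise / run * 100
Gradient = 12.8 / 187.2 * 100 = 6.8%

6.8


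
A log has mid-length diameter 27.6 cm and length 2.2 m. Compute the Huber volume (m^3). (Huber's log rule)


Huber: V = Am * L,  Am = pi*(Dm/200)^2
Am = pi*(27.6/200)^2 = 0.059828 m^2
V = 0.059828*2.2 = 0.1316 m^3

0.1316


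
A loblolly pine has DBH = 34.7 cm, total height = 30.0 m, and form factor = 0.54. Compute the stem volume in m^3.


Formula: V = pi * (DBH/200)^2 * H * ff
Radius = DBH/200 = 34.7/200 = 0.1735 m
Radius^2 = 0.1735^2 = 0.03010225 m^2
V = pi * 0.03010225 * 30.0 * 0.54
V = 1.532 m^3

1.532


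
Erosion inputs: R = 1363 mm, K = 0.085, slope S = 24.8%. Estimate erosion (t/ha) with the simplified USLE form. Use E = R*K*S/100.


Formula: E = R * K * S / 100  (simplified USLE)
R * K = 1363 * 0.085 = 115.855
E = 115.855 * 24.8 / 100 = 28.73 t/ha

28.73


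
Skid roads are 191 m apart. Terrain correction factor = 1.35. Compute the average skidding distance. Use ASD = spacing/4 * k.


Formula: ASD = (spacing / 4) * correction
Uncorrected distance = spacing / 4 = 191 / 4 = 47.75 m
ASD = 47.75 * 1.35 = 64 m

64


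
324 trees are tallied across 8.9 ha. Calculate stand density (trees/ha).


Formula: Stand Density = N_trees / Area_ha
Density = 324 trees / 8.9 ha
Density = 36 trees/ha

36


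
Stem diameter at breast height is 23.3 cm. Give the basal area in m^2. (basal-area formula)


Formula: BA = pi * (DBH/2)^2 / 10000  (cm^2 to m^2)
Radius = DBH/2 = 23.3/2 = 11.65 cm
BA = pi * 11.65^2 / 10000
   = 426.3848 cm^2 / 10000
   = 0.0426 m^2

0.0426


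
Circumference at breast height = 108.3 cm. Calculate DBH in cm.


Formula: DBH = C / pi
DBH = 108.3 / pi
pi = 3.14159...
DBH = 34.5 cm

34.5


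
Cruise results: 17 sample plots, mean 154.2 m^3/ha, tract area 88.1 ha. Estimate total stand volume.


Formula: Total Volume = Mean Volume per ha * Total Area
Total Volume = 154.2 m^3/ha * 88.1 ha
Total Volume = 13585 m^3

13585


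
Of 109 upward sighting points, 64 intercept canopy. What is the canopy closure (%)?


Formula: Canopy closure = covered points / total points * 100
Closure = 64 / 109 * 100
Closure = 0.5872 * 100 = 58.7%

58.7


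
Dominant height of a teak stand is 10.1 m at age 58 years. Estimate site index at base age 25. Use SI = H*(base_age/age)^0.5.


Formula: SI = H_dom * (base_age / age)^0.5
Age ratio = 25 / 58 = 0.43103
sqrt(age_ratio) = 0.65653
SI = 10.1 * 0.65653 = 6.6 m

6.6


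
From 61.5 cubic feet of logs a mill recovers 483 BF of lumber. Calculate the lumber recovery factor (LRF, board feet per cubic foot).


Formula: LRF = Lumber Output (BF) / Log Input (ft^3)
LRF = 483 BF / 61.5 ft^3
LRF = 7.85 BF/ft^3

7.85


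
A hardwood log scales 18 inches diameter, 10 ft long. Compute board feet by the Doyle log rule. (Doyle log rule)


Doyle: BF = (D - 4)^2 * L / 16
Adjusted diameter = 18 - 4 = 14 in
(D-4)^2 = 14^2 = 196
BF = 196 * 10 / 16 = 123 BF

123


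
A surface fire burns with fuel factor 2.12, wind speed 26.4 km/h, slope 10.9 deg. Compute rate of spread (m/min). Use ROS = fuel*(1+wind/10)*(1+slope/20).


Formula: ROS = fuel * (1 + wind/10) * (1 + slope/20)
Wind factor = 1 + 26.4/10 = 3.64
Slope factor = 1 + 10.9/20 = 1.545
ROS = 2.12 * 3.64 * 1.545 = 11.92 m/min

11.92


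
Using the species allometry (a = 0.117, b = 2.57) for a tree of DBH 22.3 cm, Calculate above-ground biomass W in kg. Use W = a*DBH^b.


Formula: W = a * DBH^b  (allometric power law)
DBH^b = 22.3^2.57 = 2918.3911
W = 0.117 * 2918.3911 = 341.5 kg

341.5


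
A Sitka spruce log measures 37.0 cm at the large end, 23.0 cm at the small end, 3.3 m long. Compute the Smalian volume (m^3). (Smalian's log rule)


Smalian: V = (A1 + A2)/2 * L,  A = pi*(D/200)^2
A1 = pi*(37.0/200)^2 = 0.107521 m^2
A2 = pi*(23.0/200)^2 = 0.041548 m^2
V = (0.107521+0.041548)/2*3.3 = 0.246 m^3

0.246


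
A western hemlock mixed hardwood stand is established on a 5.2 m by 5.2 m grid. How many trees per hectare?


Formula: TPH = 10000 m^2/ha / (spacing_x * spacing_y)
Area per tree = 5.2 m * 5.2 m = 27.04 m^2
TPH = 10000 / 27.04 = 370 trees/ha

370


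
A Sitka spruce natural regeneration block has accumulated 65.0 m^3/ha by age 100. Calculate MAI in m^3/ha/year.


Formula: MAI = Total Volume / Stand Age
MAI = 65.0 m^3/ha / 100 years
MAI = 0.65 m^3/ha/year

0.65


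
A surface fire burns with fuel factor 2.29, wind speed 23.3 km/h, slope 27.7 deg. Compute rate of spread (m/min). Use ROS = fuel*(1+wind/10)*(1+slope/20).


Formula: ROS = fuel * (1 + wind/10) * (1 + slope/20)
Wind factor = 1 + 23.3/10 = 3.33
Slope factor = 1 + 27.7/20 = 2.385
ROS = 2.29 * 3.33 * 2.385 = 18.19 m/min

18.19


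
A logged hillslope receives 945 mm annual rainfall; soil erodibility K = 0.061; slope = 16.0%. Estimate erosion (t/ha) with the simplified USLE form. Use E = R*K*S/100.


Formula: E = R * K * S / 100  (simplified USLE)
R * K = 945 * 0.061 = 57.645
E = 57.645 * 16.0 / 100 = 9.22 t/ha

9.22


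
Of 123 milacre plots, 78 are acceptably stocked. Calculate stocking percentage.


Formula: Stocking % = stocked plots / total plots * 100
Stocking = 78 / 123 * 100
Stocking = 0.6341 * 100 = 63.4%

63.4


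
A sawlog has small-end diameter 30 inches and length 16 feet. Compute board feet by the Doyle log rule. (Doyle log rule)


Doyle: BF = (D - 4)^2 * L / 16
Adjusted diameter = 30 - 4 = 26 in
(D-4)^2 = 26^2 = 676
BF = 676 * 16 / 16 = 676 BF

676


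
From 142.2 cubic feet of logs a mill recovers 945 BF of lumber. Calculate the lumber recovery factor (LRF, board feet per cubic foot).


Formula: LRF = Lumber Output (BF) / Log Input (ft^3)
LRF = 945 BF / 142.2 ft^3
LRF = 6.65 BF/ft^3

6.65


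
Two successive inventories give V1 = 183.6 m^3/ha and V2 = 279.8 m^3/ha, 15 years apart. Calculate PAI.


Formula: PAI = (V_T2 - V_T1) / (T2 - T1)
Volume increment = 279.8 - 183.6 = 96.2 m^3/ha
PAI = 96.2 / 15 = 6.41 m^3/ha/year

6.41


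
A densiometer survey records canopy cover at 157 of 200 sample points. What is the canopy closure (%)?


Formula: Canopy closure = covered points / total points * 100
Closure = 157 / 200 * 100
Closure = 0.785 * 100 = 78.5%

78.5
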